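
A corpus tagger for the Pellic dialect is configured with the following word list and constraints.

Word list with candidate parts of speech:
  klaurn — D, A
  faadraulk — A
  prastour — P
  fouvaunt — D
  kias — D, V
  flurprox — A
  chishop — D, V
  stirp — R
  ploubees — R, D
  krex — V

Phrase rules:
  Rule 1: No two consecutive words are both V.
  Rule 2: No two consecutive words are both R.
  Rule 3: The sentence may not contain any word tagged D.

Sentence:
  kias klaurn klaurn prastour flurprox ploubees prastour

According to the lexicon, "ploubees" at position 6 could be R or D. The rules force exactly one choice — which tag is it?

Candidates per position — 1:kias {D,V}; 2:klaurn {D,A}; 3:klaurn {D,A}; 4:prastour {P}; 5:flurprox {A}; 6:ploubees {R,D}; 7:prastour {P}.
At position 1, choosing D makes rule 3 impossible to satisfy; hence V.
At position 2, choosing D makes rule 3 impossible to satisfy; hence A.
At position 3, choosing D makes rule 3 impossible to satisfy; hence A.
At position 6, choosing D makes rule 3 impossible to satisfy; hence R.
So the tagging must be: V A A P A R P.
Check: rule 1 ✓; rule 2 ✓; rule 3 ✓.

R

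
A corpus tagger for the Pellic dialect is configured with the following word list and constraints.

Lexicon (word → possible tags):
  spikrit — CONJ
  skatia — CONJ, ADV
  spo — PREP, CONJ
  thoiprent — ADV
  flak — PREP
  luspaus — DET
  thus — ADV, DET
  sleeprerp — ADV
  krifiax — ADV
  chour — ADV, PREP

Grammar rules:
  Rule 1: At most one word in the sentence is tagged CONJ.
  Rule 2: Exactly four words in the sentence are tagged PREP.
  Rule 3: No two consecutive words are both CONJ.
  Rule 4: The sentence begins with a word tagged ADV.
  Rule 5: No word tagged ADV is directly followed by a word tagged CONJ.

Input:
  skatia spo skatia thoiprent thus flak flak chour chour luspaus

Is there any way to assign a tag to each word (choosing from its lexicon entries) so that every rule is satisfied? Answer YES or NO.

Candidates per position — 1:skatia {CONJ,ADV}; 2:spo {PREP,CONJ}; 3:skatia {CONJ,ADV}; 4:thoiprent {ADV}; 5:thus {ADV,DET}; 6:flak {PREP}; 7:flak {PREP}; 8:chour {ADV,PREP}; 9:chour {ADV,PREP}; 10:luspaus {DET}.
One satisfying assignment: ADV PREP ADV ADV DET PREP PREP ADV PREP DET.
Check: rule 1 ✓; rule 2 ✓; rule 3 ✓; rule 4 ✓; rule 5 ✓.

YES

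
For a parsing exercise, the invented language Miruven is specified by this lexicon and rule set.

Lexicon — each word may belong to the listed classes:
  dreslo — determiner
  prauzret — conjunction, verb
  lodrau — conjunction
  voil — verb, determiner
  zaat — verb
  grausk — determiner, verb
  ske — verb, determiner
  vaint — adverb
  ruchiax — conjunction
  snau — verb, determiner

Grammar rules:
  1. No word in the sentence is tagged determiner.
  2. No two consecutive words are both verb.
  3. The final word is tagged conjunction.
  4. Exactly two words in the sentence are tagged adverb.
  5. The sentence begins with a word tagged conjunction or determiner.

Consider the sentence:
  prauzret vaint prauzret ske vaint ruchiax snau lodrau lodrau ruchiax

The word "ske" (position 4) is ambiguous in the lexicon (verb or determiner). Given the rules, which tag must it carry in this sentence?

verb

Candidates per position — 1:prauzret {conjunction,verb}; 2:vaint {adverb}; 3:prauzret {conjunction,verb}; 4:ske {verb,determiner}; 5:vaint {adverb}; 6:ruchiax {conjunction}; 7:snau {verb,determiner}; 8:lodrau {conjunction}; 9:lodrau {conjunction}; 10:ruchiax {conjunction}.
At position 1, choosing verb makes rule 5 impossible to satisfy; hence conjunction.
At position 4, choosing determiner makes rule 1 impossible to satisfy; hence verb.
At position 7, choosing determiner makes rule 1 impossible to satisfy; hence verb.
At position 3, choosing verb makes rule 2 impossible to satisfy; hence conjunction.
So the tagging must be: conjunction adverb conjunction verb adverb conjunction verb conjunction conjunction conjunction.
Verifying each rule — rule 1 satisfied; rule 2 satisfied; rule 3 satisfied; rule 4 satisfied; rule 5 satisfied.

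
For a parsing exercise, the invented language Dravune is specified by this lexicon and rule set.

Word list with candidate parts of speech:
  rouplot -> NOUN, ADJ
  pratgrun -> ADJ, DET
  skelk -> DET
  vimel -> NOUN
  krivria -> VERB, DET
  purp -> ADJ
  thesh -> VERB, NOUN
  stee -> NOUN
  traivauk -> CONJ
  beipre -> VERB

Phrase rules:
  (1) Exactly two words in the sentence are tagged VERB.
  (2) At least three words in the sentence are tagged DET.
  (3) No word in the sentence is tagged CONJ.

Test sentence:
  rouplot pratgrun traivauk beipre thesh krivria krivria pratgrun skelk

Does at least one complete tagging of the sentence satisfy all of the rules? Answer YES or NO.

Candidates per position — 1:rouplot {NOUN,ADJ}; 2:pratgrun {ADJ,DET}; 3:traivauk {CONJ}; 4:beipre {VERB}; 5:thesh {VERB,NOUN}; 6:krivria {VERB,DET}; 7:krivria {VERB,DET}; 8:pratgrun {ADJ,DET}; 9:skelk {DET}.
Rule 3 cannot be satisfied by any choice of tags from the lexicon.
So there is no consistent tagging.

NO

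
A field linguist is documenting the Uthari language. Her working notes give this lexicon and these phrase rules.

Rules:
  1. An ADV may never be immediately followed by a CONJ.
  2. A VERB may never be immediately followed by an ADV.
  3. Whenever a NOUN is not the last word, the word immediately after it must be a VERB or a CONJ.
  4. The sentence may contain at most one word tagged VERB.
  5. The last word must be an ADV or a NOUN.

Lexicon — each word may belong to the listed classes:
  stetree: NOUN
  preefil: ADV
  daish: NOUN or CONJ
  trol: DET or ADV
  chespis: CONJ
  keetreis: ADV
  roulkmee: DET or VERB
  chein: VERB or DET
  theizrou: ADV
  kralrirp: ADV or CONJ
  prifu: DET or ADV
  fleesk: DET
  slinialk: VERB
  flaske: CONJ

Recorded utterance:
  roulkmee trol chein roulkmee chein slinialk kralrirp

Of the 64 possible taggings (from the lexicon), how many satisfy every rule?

Candidates per position — 1:roulkmee {DET,VERB}; 2:trol {DET,ADV}; 3:chein {VERB,DET}; 4:roulkmee {DET,VERB}; 5:chein {VERB,DET}; 6:slinialk {VERB}; 7:kralrirp {ADV,CONJ}.
There are 64 candidate sequences in total.
Every candidate sequence violates at least one rule; no consistent tagging exists.
Count = 0.

0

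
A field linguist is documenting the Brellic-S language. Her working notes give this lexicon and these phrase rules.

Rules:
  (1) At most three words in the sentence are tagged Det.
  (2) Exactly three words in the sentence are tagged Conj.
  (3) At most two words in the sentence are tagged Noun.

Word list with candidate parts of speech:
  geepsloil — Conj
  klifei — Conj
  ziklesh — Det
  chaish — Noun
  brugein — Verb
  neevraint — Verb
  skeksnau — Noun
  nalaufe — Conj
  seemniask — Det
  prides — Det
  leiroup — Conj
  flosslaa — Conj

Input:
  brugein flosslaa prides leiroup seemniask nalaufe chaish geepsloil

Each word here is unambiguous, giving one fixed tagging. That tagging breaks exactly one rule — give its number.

2

Fixed tagging: Verb Conj Det Conj Det Conj Noun Conj.
Rule check: R1 holds, R2 violated, R3 holds.
Only rule 2 fails.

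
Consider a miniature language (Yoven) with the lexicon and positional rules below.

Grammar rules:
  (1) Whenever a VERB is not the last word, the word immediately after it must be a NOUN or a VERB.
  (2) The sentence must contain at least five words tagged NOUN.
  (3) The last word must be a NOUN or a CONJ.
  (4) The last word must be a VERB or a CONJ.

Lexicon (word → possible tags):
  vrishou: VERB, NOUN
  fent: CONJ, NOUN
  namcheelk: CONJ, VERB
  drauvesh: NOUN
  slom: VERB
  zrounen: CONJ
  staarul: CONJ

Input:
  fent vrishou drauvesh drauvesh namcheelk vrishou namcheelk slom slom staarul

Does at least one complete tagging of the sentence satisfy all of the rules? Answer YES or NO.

NO

Candidates per position — 1:fent {CONJ,NOUN}; 2:vrishou {VERB,NOUN}; 3:drauvesh {NOUN}; 4:drauvesh {NOUN}; 5:namcheelk {CONJ,VERB}; 6:vrishou {VERB,NOUN}; 7:namcheelk {CONJ,VERB}; 8:slom {VERB}; 9:slom {VERB}; 10:staarul {CONJ}.
Rule 1 cannot be satisfied by any choice of tags from the lexicon.
So there is no consistent tagging.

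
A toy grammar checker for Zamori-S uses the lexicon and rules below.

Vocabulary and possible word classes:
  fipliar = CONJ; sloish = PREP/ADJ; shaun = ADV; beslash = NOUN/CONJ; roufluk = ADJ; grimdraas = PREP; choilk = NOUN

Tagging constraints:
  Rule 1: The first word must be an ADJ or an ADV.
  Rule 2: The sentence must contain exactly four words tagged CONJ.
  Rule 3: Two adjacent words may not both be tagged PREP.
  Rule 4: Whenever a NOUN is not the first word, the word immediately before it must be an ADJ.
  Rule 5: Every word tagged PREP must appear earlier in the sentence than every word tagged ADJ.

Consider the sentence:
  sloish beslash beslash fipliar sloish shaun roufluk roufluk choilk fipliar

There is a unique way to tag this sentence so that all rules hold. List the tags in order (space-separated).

Candidates per position — 1:sloish {PREP,ADJ}; 2:beslash {NOUN,CONJ}; 3:beslash {NOUN,CONJ}; 4:fipliar {CONJ}; 5:sloish {PREP,ADJ}; 6:shaun {ADV}; 7:roufluk {ADJ}; 8:roufluk {ADJ}; 9:choilk {NOUN}; 10:fipliar {CONJ}.
Word 1 cannot be PREP — rule 1 would then fail for every completion. It is ADJ.
Word 2 cannot be NOUN — rule 2 would then fail for every completion. It is CONJ.
Word 3 cannot be NOUN — rule 2 would then fail for every completion. It is CONJ.
Word 5 cannot be PREP — rule 5 would then fail for every completion. It is ADJ.
The only consistent sequence is: ADJ CONJ CONJ CONJ ADJ ADV ADJ ADJ NOUN CONJ.
Check: rule 1 satisfied; rule 2 satisfied; rule 3 satisfied; rule 4 satisfied; rule 5 satisfied.

ADJ CONJ CONJ CONJ ADJ ADV ADJ ADJ NOUN CONJ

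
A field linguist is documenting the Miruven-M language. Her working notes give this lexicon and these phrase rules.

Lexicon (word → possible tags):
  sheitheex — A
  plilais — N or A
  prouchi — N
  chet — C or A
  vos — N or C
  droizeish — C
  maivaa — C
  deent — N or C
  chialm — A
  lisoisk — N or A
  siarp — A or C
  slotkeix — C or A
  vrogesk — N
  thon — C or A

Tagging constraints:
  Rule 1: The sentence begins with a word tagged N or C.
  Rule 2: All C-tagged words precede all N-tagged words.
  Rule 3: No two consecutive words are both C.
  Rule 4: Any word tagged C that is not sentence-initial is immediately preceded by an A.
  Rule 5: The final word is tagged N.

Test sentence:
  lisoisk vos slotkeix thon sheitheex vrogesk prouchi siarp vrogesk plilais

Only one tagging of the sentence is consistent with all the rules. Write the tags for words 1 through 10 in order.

N N A A A N N A N N

Candidates per position — 1:lisoisk {N,A}; 2:vos {N,C}; 3:slotkeix {C,A}; 4:thon {C,A}; 5:sheitheex {A}; 6:vrogesk {N}; 7:prouchi {N}; 8:siarp {A,C}; 9:vrogesk {N}; 10:plilais {N,A}.
At position 1, choosing A makes rule 1 impossible to satisfy; hence N.
At position 2, choosing C makes rule 2 impossible to satisfy; hence N.
At position 3, choosing C makes rule 2 impossible to satisfy; hence A.
At position 4, choosing C makes rule 2 impossible to satisfy; hence A.
At position 8, choosing C makes rule 2 impossible to satisfy; hence A.
At position 10, choosing A makes rule 5 impossible to satisfy; hence N.
So the tagging must be: N N A A A N N A N N.
Check: rule 1 ✓; rule 2 ✓; rule 3 ✓; rule 4 ✓; rule 5 ✓.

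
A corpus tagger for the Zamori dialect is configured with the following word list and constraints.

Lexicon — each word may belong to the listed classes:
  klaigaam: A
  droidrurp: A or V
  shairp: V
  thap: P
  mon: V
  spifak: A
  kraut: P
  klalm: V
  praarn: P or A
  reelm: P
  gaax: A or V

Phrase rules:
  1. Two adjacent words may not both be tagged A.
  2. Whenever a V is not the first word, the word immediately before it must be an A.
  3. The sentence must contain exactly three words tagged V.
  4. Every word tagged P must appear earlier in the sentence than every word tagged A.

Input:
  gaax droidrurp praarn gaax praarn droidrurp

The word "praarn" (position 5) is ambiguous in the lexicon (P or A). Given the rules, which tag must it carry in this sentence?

Candidates per position — 1:gaax {A,V}; 2:droidrurp {A,V}; 3:praarn {P,A}; 4:gaax {A,V}; 5:praarn {P,A}; 6:droidrurp {A,V}.
Position 5: the remaining choice is settled jointly with positions 1, 2, 3, 4, 6 — only A at position 5 is part of a tagging that satisfies every rule.
The only consistent sequence is: A V A V A V.
Check: rule 1 ok; rule 2 ok; rule 3 ok; rule 4 ok.

A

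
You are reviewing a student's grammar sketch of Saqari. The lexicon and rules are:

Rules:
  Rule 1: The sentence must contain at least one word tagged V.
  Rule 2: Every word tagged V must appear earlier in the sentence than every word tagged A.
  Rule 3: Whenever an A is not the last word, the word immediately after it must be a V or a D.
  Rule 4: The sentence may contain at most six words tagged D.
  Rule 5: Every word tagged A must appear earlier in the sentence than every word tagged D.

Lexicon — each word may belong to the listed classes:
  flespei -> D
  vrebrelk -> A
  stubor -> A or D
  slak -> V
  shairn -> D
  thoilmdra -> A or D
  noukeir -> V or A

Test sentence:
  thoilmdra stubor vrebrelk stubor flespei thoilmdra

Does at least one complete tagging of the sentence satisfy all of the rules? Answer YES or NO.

NO

Candidates per position — 1:thoilmdra {A,D}; 2:stubor {A,D}; 3:vrebrelk {A}; 4:stubor {A,D}; 5:flespei {D}; 6:thoilmdra {A,D}.
Rule 1 cannot be satisfied by any choice of tags from the lexicon.
So there is no consistent tagging.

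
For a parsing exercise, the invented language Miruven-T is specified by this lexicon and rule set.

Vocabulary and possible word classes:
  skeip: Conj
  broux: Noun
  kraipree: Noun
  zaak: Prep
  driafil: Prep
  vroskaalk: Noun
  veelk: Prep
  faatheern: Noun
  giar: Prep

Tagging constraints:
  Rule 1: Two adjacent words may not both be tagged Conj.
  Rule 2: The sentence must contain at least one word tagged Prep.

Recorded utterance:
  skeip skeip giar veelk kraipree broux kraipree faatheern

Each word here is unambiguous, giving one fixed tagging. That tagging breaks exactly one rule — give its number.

Fixed tagging: Conj Conj Prep Prep Noun Noun Noun Noun.
Rule check: R1 fail, R2 pass.
Only rule 1 fails.

1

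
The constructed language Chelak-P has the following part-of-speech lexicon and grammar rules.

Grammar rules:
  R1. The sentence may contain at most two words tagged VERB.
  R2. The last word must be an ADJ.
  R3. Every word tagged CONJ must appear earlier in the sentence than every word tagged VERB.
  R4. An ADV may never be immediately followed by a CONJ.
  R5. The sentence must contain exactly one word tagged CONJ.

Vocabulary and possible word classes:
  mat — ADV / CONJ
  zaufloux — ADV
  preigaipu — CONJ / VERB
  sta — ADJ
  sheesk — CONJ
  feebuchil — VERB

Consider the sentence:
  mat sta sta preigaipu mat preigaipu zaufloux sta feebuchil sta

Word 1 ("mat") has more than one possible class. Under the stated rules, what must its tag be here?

ADV

Candidates per position — 1:mat {ADV,CONJ}; 2:sta {ADJ}; 3:sta {ADJ}; 4:preigaipu {CONJ,VERB}; 5:mat {ADV,CONJ}; 6:preigaipu {CONJ,VERB}; 7:zaufloux {ADV}; 8:sta {ADJ}; 9:feebuchil {VERB}; 10:sta {ADJ}.
Position 1: the remaining choice is settled jointly with positions 4, 5, 6 — only ADV at position 1 is part of a tagging that satisfies every rule.
That leaves exactly one tagging: ADV ADJ ADJ CONJ ADV VERB ADV ADJ VERB ADJ.
Rule-by-rule: rule 1 holds; rule 2 holds; rule 3 holds; rule 4 holds; rule 5 holds.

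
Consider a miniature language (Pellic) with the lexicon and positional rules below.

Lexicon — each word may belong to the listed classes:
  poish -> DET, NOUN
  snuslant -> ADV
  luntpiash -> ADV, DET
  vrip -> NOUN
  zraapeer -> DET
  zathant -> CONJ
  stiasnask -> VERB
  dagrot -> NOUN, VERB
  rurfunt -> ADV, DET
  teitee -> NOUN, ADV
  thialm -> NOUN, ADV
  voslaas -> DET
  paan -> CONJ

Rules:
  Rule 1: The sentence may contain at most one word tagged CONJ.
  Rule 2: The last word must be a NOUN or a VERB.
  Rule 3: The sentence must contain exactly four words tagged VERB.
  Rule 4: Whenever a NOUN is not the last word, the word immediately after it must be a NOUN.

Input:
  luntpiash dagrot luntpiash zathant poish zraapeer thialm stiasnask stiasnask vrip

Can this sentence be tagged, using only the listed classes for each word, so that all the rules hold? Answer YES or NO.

Candidates per position — 1:luntpiash {ADV,DET}; 2:dagrot {NOUN,VERB}; 3:luntpiash {ADV,DET}; 4:zathant {CONJ}; 5:poish {DET,NOUN}; 6:zraapeer {DET}; 7:thialm {NOUN,ADV}; 8:stiasnask {VERB}; 9:stiasnask {VERB}; 10:vrip {NOUN}.
Rule 3 cannot be satisfied by any choice of tags from the lexicon.
So there is no consistent tagging.

NO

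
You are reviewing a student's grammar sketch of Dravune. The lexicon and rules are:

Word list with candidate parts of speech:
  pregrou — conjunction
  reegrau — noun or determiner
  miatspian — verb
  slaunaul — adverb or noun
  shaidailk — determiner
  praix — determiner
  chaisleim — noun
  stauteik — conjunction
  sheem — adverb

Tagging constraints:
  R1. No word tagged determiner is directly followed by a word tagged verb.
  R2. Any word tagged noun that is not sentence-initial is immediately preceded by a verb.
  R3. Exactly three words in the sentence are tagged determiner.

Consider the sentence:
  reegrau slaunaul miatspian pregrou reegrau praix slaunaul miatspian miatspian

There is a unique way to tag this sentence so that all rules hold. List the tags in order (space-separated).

Candidates per position — 1:reegrau {noun,determiner}; 2:slaunaul {adverb,noun}; 3:miatspian {verb}; 4:pregrou {conjunction}; 5:reegrau {noun,determiner}; 6:praix {determiner}; 7:slaunaul {adverb,noun}; 8:miatspian {verb}; 9:miatspian {verb}.
Word 1 cannot be noun — rule 3 would then fail for every completion. It is determiner.
Word 2 cannot be noun — rule 2 would then fail for every completion. It is adverb.
Word 5 cannot be noun — rule 2 would then fail for every completion. It is determiner.
Word 7 cannot be noun — rule 2 would then fail for every completion. It is adverb.
The only consistent sequence is: determiner adverb verb conjunction determiner determiner adverb verb verb.
Rule-by-rule: rule 1 ✓; rule 2 ✓; rule 3 ✓.

determiner adverb verb conjunction determiner determiner adverb verb verb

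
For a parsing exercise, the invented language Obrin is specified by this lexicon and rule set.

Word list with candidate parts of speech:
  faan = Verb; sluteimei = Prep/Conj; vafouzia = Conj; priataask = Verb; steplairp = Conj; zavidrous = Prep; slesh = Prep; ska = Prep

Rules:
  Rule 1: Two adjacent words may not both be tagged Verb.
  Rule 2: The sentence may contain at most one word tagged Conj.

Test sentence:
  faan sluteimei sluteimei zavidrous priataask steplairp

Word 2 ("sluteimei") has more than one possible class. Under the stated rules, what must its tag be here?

Prep

Candidates per position — 1:faan {Verb}; 2:sluteimei {Prep,Conj}; 3:sluteimei {Prep,Conj}; 4:zavidrous {Prep}; 5:priataask {Verb}; 6:steplairp {Conj}.
Position 2: Conj is ruled out by rule 2; that leaves Prep.
Position 3: Conj is ruled out by rule 2; that leaves Prep.
The only consistent sequence is: Verb Prep Prep Prep Verb Conj.
Rule-by-rule: rule 1 ok; rule 2 ok.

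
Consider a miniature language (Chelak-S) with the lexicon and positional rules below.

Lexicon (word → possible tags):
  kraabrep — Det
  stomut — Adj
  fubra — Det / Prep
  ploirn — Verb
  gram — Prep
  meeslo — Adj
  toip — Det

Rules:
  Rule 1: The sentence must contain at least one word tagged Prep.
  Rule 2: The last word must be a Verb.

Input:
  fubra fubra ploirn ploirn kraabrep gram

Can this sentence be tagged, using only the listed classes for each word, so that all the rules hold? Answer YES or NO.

NO

Candidates per position — 1:fubra {Det,Prep}; 2:fubra {Det,Prep}; 3:ploirn {Verb}; 4:ploirn {Verb}; 5:kraabrep {Det}; 6:gram {Prep}.
Rule 2 cannot be satisfied by any choice of tags from the lexicon.
So there is no consistent tagging.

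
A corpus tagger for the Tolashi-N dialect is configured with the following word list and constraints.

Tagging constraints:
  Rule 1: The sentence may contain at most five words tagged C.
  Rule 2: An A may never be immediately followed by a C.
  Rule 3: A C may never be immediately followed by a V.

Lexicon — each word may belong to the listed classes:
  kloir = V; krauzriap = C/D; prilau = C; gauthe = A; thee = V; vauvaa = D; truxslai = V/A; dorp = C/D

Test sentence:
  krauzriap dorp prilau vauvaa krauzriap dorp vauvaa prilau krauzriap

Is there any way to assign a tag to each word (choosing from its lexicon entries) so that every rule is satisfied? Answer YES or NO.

Candidates per position — 1:krauzriap {C,D}; 2:dorp {C,D}; 3:prilau {C}; 4:vauvaa {D}; 5:krauzriap {C,D}; 6:dorp {C,D}; 7:vauvaa {D}; 8:prilau {C}; 9:krauzriap {C,D}.
One satisfying assignment: D C C D C D D C D.
Rule-by-rule: rule 1 ok; rule 2 ok; rule 3 ok.

YES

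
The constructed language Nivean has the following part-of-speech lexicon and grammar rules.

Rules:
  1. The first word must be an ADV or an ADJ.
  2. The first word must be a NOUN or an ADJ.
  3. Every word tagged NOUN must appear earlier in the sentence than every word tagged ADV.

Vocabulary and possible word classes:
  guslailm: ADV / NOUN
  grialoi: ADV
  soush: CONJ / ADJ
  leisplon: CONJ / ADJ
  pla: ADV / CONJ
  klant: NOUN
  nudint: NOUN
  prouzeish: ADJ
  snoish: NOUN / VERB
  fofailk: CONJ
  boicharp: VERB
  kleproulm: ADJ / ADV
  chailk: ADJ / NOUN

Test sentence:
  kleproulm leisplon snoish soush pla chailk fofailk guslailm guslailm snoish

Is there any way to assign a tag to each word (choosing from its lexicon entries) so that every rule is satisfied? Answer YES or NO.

Candidates per position — 1:kleproulm {ADJ,ADV}; 2:leisplon {CONJ,ADJ}; 3:snoish {NOUN,VERB}; 4:soush {CONJ,ADJ}; 5:pla {ADV,CONJ}; 6:chailk {ADJ,NOUN}; 7:fofailk {CONJ}; 8:guslailm {ADV,NOUN}; 9:guslailm {ADV,NOUN}; 10:snoish {NOUN,VERB}.
One satisfying assignment: ADJ ADJ VERB CONJ CONJ ADJ CONJ NOUN NOUN VERB.
Rule-by-rule: rule 1 satisfied; rule 2 satisfied; rule 3 satisfied.

YES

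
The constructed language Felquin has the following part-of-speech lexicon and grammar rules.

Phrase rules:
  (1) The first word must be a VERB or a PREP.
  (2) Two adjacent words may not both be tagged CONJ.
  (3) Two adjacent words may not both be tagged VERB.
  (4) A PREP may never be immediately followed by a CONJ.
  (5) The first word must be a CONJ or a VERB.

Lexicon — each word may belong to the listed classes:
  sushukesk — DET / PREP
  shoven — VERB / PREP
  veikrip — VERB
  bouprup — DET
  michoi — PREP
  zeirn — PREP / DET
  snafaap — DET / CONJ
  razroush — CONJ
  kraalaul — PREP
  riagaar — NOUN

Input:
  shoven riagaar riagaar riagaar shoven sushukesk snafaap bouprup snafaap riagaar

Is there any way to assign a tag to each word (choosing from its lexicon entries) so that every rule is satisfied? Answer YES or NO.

Candidates per position — 1:shoven {VERB,PREP}; 2:riagaar {NOUN}; 3:riagaar {NOUN}; 4:riagaar {NOUN}; 5:shoven {VERB,PREP}; 6:sushukesk {DET,PREP}; 7:snafaap {DET,CONJ}; 8:bouprup {DET}; 9:snafaap {DET,CONJ}; 10:riagaar {NOUN}.
One satisfying assignment: VERB NOUN NOUN NOUN PREP DET CONJ DET DET NOUN.
Verifying each rule — rule 1 satisfied; rule 2 satisfied; rule 3 satisfied; rule 4 satisfied; rule 5 satisfied.

YES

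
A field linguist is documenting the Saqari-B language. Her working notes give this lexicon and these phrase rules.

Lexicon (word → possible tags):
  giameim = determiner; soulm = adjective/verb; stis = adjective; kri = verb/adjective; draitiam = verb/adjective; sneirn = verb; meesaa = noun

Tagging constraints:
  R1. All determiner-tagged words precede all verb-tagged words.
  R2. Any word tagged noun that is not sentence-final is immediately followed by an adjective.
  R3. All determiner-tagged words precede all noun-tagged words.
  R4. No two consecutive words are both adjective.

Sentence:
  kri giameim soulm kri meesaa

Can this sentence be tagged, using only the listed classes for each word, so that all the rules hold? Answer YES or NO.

Candidates per position — 1:kri {verb,adjective}; 2:giameim {determiner}; 3:soulm {adjective,verb}; 4:kri {verb,adjective}; 5:meesaa {noun}.
One satisfying assignment: adjective determiner verb verb noun.
Check: rule 1 ✓; rule 2 ✓; rule 3 ✓; rule 4 ✓.

YES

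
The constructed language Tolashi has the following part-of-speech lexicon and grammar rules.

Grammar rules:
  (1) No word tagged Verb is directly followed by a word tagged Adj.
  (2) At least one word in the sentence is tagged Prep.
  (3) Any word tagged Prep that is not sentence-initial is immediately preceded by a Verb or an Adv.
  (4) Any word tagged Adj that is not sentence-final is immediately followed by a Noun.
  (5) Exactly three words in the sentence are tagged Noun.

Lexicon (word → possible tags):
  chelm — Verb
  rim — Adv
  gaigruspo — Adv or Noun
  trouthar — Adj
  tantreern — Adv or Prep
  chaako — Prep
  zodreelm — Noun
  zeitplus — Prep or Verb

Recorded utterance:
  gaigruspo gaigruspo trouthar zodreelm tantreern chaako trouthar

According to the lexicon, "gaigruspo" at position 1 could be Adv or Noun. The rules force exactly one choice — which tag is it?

Candidates per position — 1:gaigruspo {Adv,Noun}; 2:gaigruspo {Adv,Noun}; 3:trouthar {Adj}; 4:zodreelm {Noun}; 5:tantreern {Adv,Prep}; 6:chaako {Prep}; 7:trouthar {Adj}.
Word 1 cannot be Adv — rule 5 would then fail for every completion. It is Noun.
Word 2 cannot be Adv — rule 5 would then fail for every completion. It is Noun.
Word 5 cannot be Prep — rule 3 would then fail for every completion. It is Adv.
So the tagging must be: Noun Noun Adj Noun Adv Prep Adj.
Rule-by-rule: rule 1 satisfied; rule 2 satisfied; rule 3 satisfied; rule 4 satisfied; rule 5 satisfied.

Noun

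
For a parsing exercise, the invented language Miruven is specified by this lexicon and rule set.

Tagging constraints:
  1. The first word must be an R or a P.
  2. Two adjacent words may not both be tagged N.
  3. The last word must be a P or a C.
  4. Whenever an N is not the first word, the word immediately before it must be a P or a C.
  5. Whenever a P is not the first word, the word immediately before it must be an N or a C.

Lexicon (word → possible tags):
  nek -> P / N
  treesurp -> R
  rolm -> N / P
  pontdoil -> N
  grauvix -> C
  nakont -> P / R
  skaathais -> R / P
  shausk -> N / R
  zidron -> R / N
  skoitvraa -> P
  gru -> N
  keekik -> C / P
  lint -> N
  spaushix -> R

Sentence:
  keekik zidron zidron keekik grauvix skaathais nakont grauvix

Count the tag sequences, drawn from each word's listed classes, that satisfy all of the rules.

Candidates per position — 1:keekik {C,P}; 2:zidron {R,N}; 3:zidron {R,N}; 4:keekik {C,P}; 5:grauvix {C}; 6:skaathais {R,P}; 7:nakont {P,R}; 8:grauvix {C}.
There are 64 candidate sequences in total.
The sequences that satisfy every rule: P R R C C R R C; P R R C C P R C; P N R C C R R C; P N R C C P R C.
Count = 4.

4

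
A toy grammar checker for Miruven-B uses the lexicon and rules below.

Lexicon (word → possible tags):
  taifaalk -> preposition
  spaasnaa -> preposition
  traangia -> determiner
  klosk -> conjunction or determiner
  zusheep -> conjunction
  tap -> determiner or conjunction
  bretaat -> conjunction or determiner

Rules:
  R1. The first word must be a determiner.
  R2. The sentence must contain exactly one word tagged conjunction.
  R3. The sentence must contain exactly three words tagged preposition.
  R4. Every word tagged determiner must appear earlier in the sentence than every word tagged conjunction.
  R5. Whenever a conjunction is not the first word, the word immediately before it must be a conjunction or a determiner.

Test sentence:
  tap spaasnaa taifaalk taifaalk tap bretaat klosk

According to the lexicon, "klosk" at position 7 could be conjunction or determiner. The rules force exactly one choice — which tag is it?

Candidates per position — 1:tap {determiner,conjunction}; 2:spaasnaa {preposition}; 3:taifaalk {preposition}; 4:taifaalk {preposition}; 5:tap {determiner,conjunction}; 6:bretaat {conjunction,determiner}; 7:klosk {conjunction,determiner}.
At position 1, choosing conjunction makes rule 1 impossible to satisfy; hence determiner.
At position 5, choosing conjunction makes rule 5 impossible to satisfy; hence determiner.
Position 7: the remaining choice is settled jointly with positions 6 — only conjunction at position 7 is part of a tagging that satisfies every rule.
The only consistent sequence is: determiner preposition preposition preposition determiner determiner conjunction.
Checking: rule 1 holds; rule 2 holds; rule 3 holds; rule 4 holds; rule 5 holds.

conjunction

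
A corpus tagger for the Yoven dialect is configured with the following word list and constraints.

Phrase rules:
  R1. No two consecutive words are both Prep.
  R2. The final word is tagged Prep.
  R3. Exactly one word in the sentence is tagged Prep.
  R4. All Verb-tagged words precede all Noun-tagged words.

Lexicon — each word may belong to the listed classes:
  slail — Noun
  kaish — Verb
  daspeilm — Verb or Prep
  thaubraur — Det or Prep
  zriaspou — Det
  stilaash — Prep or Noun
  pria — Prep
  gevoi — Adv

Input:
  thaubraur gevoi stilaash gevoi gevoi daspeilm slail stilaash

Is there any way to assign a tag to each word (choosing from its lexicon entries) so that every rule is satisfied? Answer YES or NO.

NO

Candidates per position — 1:thaubraur {Det,Prep}; 2:gevoi {Adv}; 3:stilaash {Prep,Noun}; 4:gevoi {Adv}; 5:gevoi {Adv}; 6:daspeilm {Verb,Prep}; 7:slail {Noun}; 8:stilaash {Prep,Noun}.
Every candidate sequence violates at least one rule; no consistent tagging exists.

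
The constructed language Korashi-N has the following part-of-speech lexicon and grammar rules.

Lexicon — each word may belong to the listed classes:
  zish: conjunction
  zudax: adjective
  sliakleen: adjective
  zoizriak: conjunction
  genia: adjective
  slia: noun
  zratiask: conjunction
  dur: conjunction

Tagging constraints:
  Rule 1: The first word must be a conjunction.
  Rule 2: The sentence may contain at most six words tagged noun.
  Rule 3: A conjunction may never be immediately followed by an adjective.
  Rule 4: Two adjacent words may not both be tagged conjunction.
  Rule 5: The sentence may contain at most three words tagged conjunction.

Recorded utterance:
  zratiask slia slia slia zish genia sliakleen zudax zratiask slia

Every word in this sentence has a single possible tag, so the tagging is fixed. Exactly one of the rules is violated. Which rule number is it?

Fixed tagging: conjunction noun noun noun conjunction adjective adjective adjective conjunction noun.
Applying the rules: R1 ✓, R2 ✓, R3 ✗, R4 ✓, R5 ✓.
Only rule 3 fails.

3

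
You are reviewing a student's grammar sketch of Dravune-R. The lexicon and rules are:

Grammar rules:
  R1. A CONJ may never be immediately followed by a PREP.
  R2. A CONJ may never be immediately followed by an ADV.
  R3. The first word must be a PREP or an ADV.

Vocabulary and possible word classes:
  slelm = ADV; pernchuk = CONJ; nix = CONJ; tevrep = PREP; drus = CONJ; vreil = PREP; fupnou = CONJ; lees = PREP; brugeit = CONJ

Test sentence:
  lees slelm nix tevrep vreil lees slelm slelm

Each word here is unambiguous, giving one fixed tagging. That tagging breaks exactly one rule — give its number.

1

Fixed tagging: PREP ADV CONJ PREP PREP PREP ADV ADV.
Rule check: R1 fail, R2 pass, R3 pass.
Only rule 1 fails.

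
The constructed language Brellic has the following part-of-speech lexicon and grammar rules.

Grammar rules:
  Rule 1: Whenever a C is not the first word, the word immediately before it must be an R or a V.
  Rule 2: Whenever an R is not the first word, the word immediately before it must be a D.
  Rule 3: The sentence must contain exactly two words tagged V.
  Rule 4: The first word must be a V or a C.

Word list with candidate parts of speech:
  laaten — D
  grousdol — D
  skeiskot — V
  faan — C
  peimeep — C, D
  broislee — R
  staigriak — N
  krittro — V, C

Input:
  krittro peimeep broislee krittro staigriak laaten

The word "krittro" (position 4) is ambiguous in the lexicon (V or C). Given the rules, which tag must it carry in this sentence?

V

Candidates per position — 1:krittro {V,C}; 2:peimeep {C,D}; 3:broislee {R}; 4:krittro {V,C}; 5:staigriak {N}; 6:laaten {D}.
Position 1: C is ruled out by rule 3; that leaves V.
Position 2: C is ruled out by rule 2; that leaves D.
Position 4: C is ruled out by rule 3; that leaves V.
The unique satisfying tagging is: V D R V N D.
Verifying each rule — rule 1 satisfied; rule 2 satisfied; rule 3 satisfied; rule 4 satisfied.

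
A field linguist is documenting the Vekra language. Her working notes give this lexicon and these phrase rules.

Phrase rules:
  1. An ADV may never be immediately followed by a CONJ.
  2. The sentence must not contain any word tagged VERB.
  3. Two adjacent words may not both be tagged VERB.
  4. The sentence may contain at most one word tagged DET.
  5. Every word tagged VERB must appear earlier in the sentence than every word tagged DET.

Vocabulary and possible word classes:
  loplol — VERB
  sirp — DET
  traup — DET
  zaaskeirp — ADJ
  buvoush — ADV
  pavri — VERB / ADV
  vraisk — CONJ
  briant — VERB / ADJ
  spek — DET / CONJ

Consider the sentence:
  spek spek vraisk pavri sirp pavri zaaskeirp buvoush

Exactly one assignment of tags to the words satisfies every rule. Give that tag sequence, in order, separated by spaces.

Candidates per position — 1:spek {DET,CONJ}; 2:spek {DET,CONJ}; 3:vraisk {CONJ}; 4:pavri {VERB,ADV}; 5:sirp {DET}; 6:pavri {VERB,ADV}; 7:zaaskeirp {ADJ}; 8:buvoush {ADV}.
If word 1 were DET, no tagging could satisfy rule 4; so word 1 is CONJ.
If word 2 were DET, no tagging could satisfy rule 4; so word 2 is CONJ.
If word 4 were VERB, no tagging could satisfy rule 2; so word 4 is ADV.
If word 6 were VERB, no tagging could satisfy rule 2; so word 6 is ADV.
So the tagging must be: CONJ CONJ CONJ ADV DET ADV ADJ ADV.
Verifying each rule — rule 1 ok; rule 2 ok; rule 3 ok; rule 4 ok; rule 5 ok.

CONJ CONJ CONJ ADV DET ADV ADJ ADV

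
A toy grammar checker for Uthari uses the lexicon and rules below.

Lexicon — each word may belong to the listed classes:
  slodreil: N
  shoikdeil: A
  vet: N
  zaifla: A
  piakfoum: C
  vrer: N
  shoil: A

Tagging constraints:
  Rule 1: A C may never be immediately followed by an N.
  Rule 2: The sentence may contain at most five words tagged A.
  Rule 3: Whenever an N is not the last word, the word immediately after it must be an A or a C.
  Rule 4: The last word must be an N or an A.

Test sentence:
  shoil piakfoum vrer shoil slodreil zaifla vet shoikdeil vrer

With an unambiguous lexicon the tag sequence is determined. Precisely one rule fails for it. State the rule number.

Fixed tagging: A C N A N A N A N.
Rule check: R1 fails, R2 ok, R3 ok, R4 ok.
Only rule 1 fails.

1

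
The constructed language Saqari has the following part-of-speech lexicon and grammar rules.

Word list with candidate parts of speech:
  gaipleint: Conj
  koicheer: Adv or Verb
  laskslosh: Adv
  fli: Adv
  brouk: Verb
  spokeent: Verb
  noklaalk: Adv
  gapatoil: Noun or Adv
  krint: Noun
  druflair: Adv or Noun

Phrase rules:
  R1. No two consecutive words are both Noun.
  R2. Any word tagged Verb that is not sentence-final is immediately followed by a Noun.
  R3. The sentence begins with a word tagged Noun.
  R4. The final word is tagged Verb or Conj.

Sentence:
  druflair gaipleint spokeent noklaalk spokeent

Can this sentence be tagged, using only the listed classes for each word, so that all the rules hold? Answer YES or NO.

Candidates per position — 1:druflair {Adv,Noun}; 2:gaipleint {Conj}; 3:spokeent {Verb}; 4:noklaalk {Adv}; 5:spokeent {Verb}.
Rule 2 cannot be satisfied by any choice of tags from the lexicon.
So there is no consistent tagging.

NO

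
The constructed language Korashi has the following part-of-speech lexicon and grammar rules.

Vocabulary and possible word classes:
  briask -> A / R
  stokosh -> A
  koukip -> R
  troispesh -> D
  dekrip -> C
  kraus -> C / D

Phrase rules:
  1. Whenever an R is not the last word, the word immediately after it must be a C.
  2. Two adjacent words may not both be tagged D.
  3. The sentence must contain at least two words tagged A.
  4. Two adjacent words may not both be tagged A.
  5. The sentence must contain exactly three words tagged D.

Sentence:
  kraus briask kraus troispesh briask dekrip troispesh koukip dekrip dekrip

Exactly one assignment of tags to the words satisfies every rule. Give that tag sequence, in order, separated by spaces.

D A C D A C D R C C

Candidates per position — 1:kraus {C,D}; 2:briask {A,R}; 3:kraus {C,D}; 4:troispesh {D}; 5:briask {A,R}; 6:dekrip {C}; 7:troispesh {D}; 8:koukip {R}; 9:dekrip {C}; 10:dekrip {C}.
At position 2, choosing R makes rule 3 impossible to satisfy; hence A.
At position 3, choosing D makes rule 2 impossible to satisfy; hence C.
At position 5, choosing R makes rule 3 impossible to satisfy; hence A.
At position 1, choosing C makes rule 5 impossible to satisfy; hence D.
The unique satisfying tagging is: D A C D A C D R C C.
Check: rule 1 ok; rule 2 ok; rule 3 ok; rule 4 ok; rule 5 ok.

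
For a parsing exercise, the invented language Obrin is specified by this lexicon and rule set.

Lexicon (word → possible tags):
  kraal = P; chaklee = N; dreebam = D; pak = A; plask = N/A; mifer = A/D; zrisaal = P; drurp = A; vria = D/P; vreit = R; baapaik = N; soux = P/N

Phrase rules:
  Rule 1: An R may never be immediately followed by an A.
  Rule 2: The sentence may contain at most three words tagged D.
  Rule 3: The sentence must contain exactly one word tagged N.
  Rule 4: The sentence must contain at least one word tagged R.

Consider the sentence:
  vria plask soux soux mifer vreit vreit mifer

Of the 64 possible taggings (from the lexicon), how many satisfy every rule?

Candidates per position — 1:vria {D,P}; 2:plask {N,A}; 3:soux {P,N}; 4:soux {P,N}; 5:mifer {A,D}; 6:vreit {R}; 7:vreit {R}; 8:mifer {A,D}.
There are 64 candidate sequences in total.
Checking each against the rules leaves 12 sequences.
Count = 12.

12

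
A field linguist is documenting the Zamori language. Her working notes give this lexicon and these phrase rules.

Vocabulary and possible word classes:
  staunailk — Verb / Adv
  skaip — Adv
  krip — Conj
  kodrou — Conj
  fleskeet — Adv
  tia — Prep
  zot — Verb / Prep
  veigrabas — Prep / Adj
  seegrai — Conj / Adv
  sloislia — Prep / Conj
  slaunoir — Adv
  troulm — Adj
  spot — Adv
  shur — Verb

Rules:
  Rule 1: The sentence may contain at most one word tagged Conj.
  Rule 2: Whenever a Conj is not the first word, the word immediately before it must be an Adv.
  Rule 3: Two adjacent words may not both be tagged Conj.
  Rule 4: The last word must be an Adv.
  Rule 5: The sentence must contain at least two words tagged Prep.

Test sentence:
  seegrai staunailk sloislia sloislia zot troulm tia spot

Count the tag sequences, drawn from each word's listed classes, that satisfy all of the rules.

10

Candidates per position — 1:seegrai {Conj,Adv}; 2:staunailk {Verb,Adv}; 3:sloislia {Prep,Conj}; 4:sloislia {Prep,Conj}; 5:zot {Verb,Prep}; 6:troulm {Adj}; 7:tia {Prep}; 8:spot {Adv}.
There are 32 candidate sequences in total.
Checking each against the rules leaves 10 sequences.
Count = 10.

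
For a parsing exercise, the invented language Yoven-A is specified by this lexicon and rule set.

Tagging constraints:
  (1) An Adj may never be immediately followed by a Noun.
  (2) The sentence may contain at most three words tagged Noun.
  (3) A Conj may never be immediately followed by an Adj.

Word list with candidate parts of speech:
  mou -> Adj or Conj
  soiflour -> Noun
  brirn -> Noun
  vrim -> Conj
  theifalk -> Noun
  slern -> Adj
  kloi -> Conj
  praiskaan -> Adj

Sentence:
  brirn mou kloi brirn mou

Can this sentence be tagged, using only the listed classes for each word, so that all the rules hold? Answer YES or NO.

Candidates per position — 1:brirn {Noun}; 2:mou {Adj,Conj}; 3:kloi {Conj}; 4:brirn {Noun}; 5:mou {Adj,Conj}.
One satisfying assignment: Noun Conj Conj Noun Adj.
Check: rule 1 ok; rule 2 ok; rule 3 ok.

YES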